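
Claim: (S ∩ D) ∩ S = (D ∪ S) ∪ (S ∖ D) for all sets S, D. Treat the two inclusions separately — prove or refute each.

The sets are not equal: only the forward inclusion holds.

Forward inclusion. Let x ∈ (S ∩ D) ∩ S. Then x ∈ S ∩ D, from which x ∈ (D ∪ S) ∪ (S ∖ D).

Reverse inclusion. This inclusion fails. Take S = {1}, D = ∅; then 1 ∈ (D ∪ S) ∪ (S ∖ D) but 1 ∉ (S ∩ D) ∩ S.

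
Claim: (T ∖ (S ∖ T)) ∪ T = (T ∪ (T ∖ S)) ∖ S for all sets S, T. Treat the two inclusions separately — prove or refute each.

(⊆) fails; (⊇) holds.

Forward inclusion. This inclusion fails. Take S = {1}, T = {1}; then 1 ∈ (T ∖ (S ∖ T)) ∪ T but 1 ∉ (T ∪ (T ∖ S)) ∖ S.

Reverse inclusion. Let x ∈ (T ∪ (T ∖ S)) ∖ S. Then x ∈ T and x ∉ S, from which x ∈ (T ∖ (S ∖ T)) ∪ T.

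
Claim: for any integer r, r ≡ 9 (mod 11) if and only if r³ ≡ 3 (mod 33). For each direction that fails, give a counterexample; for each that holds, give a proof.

(⇒) fails; (⇐) holds.

Forward direction. This fails: take r = 20. Then 20 ≡ 9 (mod 11), but 20³ = 8000 ≡ 14 (mod 33), not 3.

Converse. The residues r modulo 33 with r³ ≡ 3 (mod 33) are exactly {9}, and each is ≡ 9 (mod 11).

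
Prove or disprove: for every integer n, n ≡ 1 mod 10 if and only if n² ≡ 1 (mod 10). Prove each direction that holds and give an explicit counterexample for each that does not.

Not equivalent: only (⇒) holds.

[⇒] Suppose n ≡ 1 mod 10. Write n = 10j + 1. Then (10j + 1)² = 100j² + 20j + 1 = 10(10j² + 2j) + 1, so n² ≡ 1 (mod 10).

[⇐] This fails: take n = 9. Then 9² = 81 ≡ 1 (mod 10), yet 9 ≡ 9 (mod 10), not 1.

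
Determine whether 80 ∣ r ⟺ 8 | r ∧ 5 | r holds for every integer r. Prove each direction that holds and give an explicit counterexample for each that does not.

(⟸) This fails: take r = 40. Both 8 ∣ 40 and 5 ∣ 40, yet 40 is not a multiple of 80 (since 40 = 0·80 + 40), so 80 ∤ 40.

(⟹) If 80 ∣ r, write r = 80q. Since 80 = 10·8, r = 8·(10q), so 8 ∣ r; and since 80 = 16·5, r = 5·(16q), so 5 ∣ r.

(⇒) holds; (⇐) fails.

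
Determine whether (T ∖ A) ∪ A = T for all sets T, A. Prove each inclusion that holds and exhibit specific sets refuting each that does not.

Forward inclusion. This inclusion fails. Take T = ∅, A = {1}; then 1 ∈ (T ∖ A) ∪ A but 1 ∉ T.

Reverse inclusion. Let x ∈ T. Then either x ∈ T and x ∉ A; or x ∈ T ∩ A. In each case x ∈ (T ∖ A) ∪ A, so T ⊆ (T ∖ A) ∪ A.

(⊆) fails; (⊇) holds.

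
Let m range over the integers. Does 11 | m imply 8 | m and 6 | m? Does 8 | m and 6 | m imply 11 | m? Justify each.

(→) This fails: take m = 11. Certainly 11 ∣ 11, but 8 ∤ 11.

(←) This fails: take m = 24. Both 8 ∣ 24 and 6 ∣ 24, yet 24 is not a multiple of 11 (since 24 = 2·11 + 2), so 11 ∤ 24.

Both directions fail.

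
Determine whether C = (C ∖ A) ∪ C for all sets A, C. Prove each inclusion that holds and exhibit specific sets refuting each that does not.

Both inclusions hold; the sets are equal.

(⟹) Let x ∈ C. Then either x ∈ C and x ∉ A; or x ∈ A ∩ C. In each case x ∈ (C ∖ A) ∪ C, so C ⊆ (C ∖ A) ∪ C.

(⟸) Let x ∈ (C ∖ A) ∪ C. Then either x ∈ C and x ∉ A; or x ∈ A ∩ C. In each case x ∈ C, so (C ∖ A) ∪ C ⊆ C.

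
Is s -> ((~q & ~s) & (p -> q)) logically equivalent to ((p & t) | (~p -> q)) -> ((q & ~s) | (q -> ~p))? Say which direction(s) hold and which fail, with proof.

(⟸) This fails. Under q = F, p = F, s = T, t = F, the left side is false but the right side is true.

(⟹) Assume the antecedent. If s is true, the antecedent cannot hold. If s is false, the consequent reduces to true regardless of the other variables. Either way the consequent holds.

Only the forward direction holds.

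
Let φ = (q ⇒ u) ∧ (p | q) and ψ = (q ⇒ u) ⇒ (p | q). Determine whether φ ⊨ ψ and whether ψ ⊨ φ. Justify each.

(→) Assume the antecedent. If p is true, (q ⇒ u) ⇒ (p | q) reduces to true regardless of the other variables. If p is false, the antecedent forces (p = F, q = T, u = T), and (q ⇒ u) ⇒ (p | q) holds there. Either way (q ⇒ u) ⇒ (p | q) holds.

(←) This fails. Under p = F, q = T, u = F, the left side is false but the right side is true.

(⇒) holds; (⇐) fails.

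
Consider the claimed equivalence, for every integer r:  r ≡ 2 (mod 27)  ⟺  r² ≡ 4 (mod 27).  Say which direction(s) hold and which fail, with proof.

(←) This fails: take r = 25. Then 25² = 625 ≡ 4 (mod 27), yet 25 ≡ 25 (mod 27), not 2.

(→) Suppose r ≡ 2 (mod 27). Write r = 27j + 2. Then (27j + 2)² = 729j² + 108j + 4 = 27(27j² + 4j) + 4, so r² ≡ 4 (mod 27).

Only the forward direction holds.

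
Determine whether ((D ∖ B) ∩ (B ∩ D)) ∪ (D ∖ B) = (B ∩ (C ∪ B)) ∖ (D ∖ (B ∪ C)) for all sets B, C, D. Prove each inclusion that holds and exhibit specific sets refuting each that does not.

Both inclusions fail.

(⊆) This inclusion fails. Take B = ∅, C = ∅, D = {1}; then 1 ∈ ((D ∖ B) ∩ (B ∩ D)) ∪ (D ∖ B) but 1 ∉ (B ∩ (C ∪ B)) ∖ (D ∖ (B ∪ C)).

(⊇) This inclusion fails. Take B = {1}, C = ∅, D = ∅; then 1 ∈ (B ∩ (C ∪ B)) ∖ (D ∖ (B ∪ C)) but 1 ∉ ((D ∖ B) ∩ (B ∩ D)) ∪ (D ∖ B).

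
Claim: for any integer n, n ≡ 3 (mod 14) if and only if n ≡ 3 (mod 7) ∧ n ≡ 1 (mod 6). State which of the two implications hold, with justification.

Forward direction. This fails: n = 17 gives 17 ≡ 3 (mod 14) but 17 ≡ 5 (mod 6), so the conjunction on the right does not hold.

Converse. If n ≡ 3 (mod 7) and n ≡ 1 (mod 6), then by the Chinese remainder theorem n ≡ 31 (mod 42). Since 31 ≡ 3 (mod 14) and 14 ∣ 42, we get n ≡ 3 (mod 14).

Only the reverse direction holds.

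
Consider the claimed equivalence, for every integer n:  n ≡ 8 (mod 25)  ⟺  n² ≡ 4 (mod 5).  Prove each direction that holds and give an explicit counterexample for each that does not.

Only the forward direction holds.

(→) Suppose n ≡ 8 (mod 25). Then n² ≡ 8² = 64 (mod 25), and since 5 ∣ 25, also n² ≡ 4 (mod 5).

(←) This fails: take n = 2. Then 2² = 4 ≡ 4 (mod 5), yet 2 ≡ 2 (mod 25), not 8.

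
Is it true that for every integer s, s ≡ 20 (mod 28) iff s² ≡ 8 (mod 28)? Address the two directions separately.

Forward direction. Suppose s ≡ 20 (mod 28). Write s = 28j + 20. Then (28j + 20)² = 784j² + 1120j + 400 = 28(28j² + 40j + 14) + 8, so s² ≡ 8 (mod 28).

Converse. This fails: take s = 6. Then 6² = 36 ≡ 8 (mod 28), yet 6 ≡ 6 (mod 28), not 20.

Only the forward implication holds.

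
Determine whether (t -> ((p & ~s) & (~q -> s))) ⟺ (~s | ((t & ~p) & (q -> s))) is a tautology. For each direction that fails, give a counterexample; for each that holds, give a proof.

Neither direction holds.

(⟹) This fails. Under t = F, p = F, s = T, q = F, the left side is true but the right side is false.

(⟸) This fails. Under t = T, p = F, s = F, q = F, the left side is false but the right side is true.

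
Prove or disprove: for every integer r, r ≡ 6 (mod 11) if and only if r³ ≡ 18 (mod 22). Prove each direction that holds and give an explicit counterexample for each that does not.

The forward direction fails; the converse holds.

(→) This fails: take r = 17. Then 17 ≡ 6 (mod 11), but 17³ = 4913 ≡ 7 (mod 22), not 18.

(←) Conversely, the residues r modulo 22 with r³ ≡ 18 (mod 22) are exactly {6}, and each is ≡ 6 (mod 11).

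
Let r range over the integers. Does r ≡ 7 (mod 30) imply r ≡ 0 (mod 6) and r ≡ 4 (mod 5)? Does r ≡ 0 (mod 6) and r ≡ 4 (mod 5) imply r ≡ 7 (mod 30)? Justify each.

(⟹) This fails: r = 7 gives 7 ≡ 7 (mod 30) but 7 ≡ 1 (mod 6), so the conjunction on the right does not hold.

(⟸) This fails: r = 24 satisfies both congruences on the right (24 ≡ 0 mod 6 and 24 ≡ 4 mod 5) yet 24 ≡ 24 (mod 30), not 7.

Neither direction holds.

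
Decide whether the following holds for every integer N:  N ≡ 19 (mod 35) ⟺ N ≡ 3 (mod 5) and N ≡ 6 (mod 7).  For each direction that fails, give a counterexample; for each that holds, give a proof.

Both directions fail.

(⟹) This fails: N = 19 gives 19 ≡ 19 (mod 35) but 19 ≡ 4 (mod 5), so the conjunction on the right does not hold.

(⟸) This fails: N = 13 satisfies both congruences on the right (13 ≡ 3 mod 5 and 13 ≡ 6 mod 7) yet 13 ≡ 13 (mod 35), not 19.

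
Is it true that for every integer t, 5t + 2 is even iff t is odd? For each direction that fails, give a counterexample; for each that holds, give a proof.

(⇒) This fails: t = 2 gives 5t + 2 = 12, which is even, but 2 is even, not odd.

(⇐) This also fails: t = 5 is odd, but 5t + 2 = 27 is odd, not even.

Neither implication holds.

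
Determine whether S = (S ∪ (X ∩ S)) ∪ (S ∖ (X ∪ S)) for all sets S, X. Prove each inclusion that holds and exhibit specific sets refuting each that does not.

Both inclusions hold.

(⊆) Let x ∈ S. Then either x ∈ S and x ∉ X; or x ∈ S ∩ X. In each case x ∈ (S ∪ (X ∩ S)) ∪ (S ∖ (X ∪ S)), so S ⊆ (S ∪ (X ∩ S)) ∪ (S ∖ (X ∪ S)).

(⊇) Let x ∈ (S ∪ (X ∩ S)) ∪ (S ∖ (X ∪ S)). Then either x ∈ S and x ∉ X; or x ∈ S ∩ X. In each case x ∈ S, so (S ∪ (X ∩ S)) ∪ (S ∖ (X ∪ S)) ⊆ S.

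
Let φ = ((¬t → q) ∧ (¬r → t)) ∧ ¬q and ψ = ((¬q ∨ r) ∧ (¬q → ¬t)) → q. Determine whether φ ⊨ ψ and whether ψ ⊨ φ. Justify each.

The forward direction holds; the converse fails.

Converse. This fails. Under r = F, q = T, t = F, the left side is false but the right side is true.

Forward direction. Assume the antecedent. If r is true, the antecedent forces (r = T, q = F, t = T), and ((¬q ∨ r) ∧ (¬q → ¬t)) → q holds there. If r is false, the antecedent forces (r = F, q = F, t = T), and ((¬q ∨ r) ∧ (¬q → ¬t)) → q holds there. Either way ((¬q ∨ r) ∧ (¬q → ¬t)) → q holds.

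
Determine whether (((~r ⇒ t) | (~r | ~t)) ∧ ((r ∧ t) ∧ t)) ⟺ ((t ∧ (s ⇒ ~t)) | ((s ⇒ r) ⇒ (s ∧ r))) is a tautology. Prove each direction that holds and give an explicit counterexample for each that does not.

Not equivalent: only (⇒) holds.

Converse. This fails. Under t = T, s = F, r = F, the left side is false but the right side is true.

Forward direction. Assume the antecedent. If t is true, the consequent reduces to true regardless of the other variables. If t is false, the antecedent cannot hold. Either way the consequent holds.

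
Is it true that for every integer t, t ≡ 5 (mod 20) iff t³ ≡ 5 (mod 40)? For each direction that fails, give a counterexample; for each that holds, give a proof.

The forward direction fails; the converse holds.

[⇐] The residues r modulo 40 with r³ ≡ 5 (mod 40) are exactly {5}, and each is ≡ 5 (mod 20).

[⇒] This fails: take t = 25. Then 25 ≡ 5 (mod 20), but 25³ = 15625 ≡ 25 (mod 40), not 5.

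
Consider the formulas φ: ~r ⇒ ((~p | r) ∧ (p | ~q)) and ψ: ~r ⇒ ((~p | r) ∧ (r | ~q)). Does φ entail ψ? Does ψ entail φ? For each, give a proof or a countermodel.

Forward direction. Assume the antecedent. If r is true, ~r ⇒ ((~p | r) ∧ (r | ~q)) reduces to true regardless of the other variables. If r is false, the antecedent forces (q = F, p = F, r = F), and ~r ⇒ ((~p | r) ∧ (r | ~q)) holds there. Either way ~r ⇒ ((~p | r) ∧ (r | ~q)) holds.

Converse. Assume the antecedent. If r is true, ~r ⇒ ((~p | r) ∧ (p | ~q)) reduces to true regardless of the other variables. If r is false, the antecedent forces (q = F, p = F, r = F), and ~r ⇒ ((~p | r) ∧ (p | ~q)) holds there. Either way ~r ⇒ ((~p | r) ∧ (p | ~q)) holds.

Equivalent; both directions hold.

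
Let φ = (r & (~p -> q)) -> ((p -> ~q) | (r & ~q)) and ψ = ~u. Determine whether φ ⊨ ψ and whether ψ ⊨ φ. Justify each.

(⇒) fails and (⇐) fails.

[⇒] This fails. Under p = F, r = F, u = T, q = F, the left side is true but the right side is false.

[⇐] This fails. Under p = T, r = T, u = F, q = T, the left side is false but the right side is true.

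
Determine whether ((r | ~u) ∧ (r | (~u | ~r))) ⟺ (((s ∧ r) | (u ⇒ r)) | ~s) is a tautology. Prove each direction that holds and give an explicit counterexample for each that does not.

(⟹) Assume the antecedent. If r is true, ((s ∧ r) | (u ⇒ r)) | ~s reduces to true regardless of the other variables. If r is false, the antecedent forces (r = F, s = F, u = F) or (r = F, s = T, u = F), and ((s ∧ r) | (u ⇒ r)) | ~s holds there. Either way ((s ∧ r) | (u ⇒ r)) | ~s holds.

(⟸) This fails. Under r = F, s = F, u = T, the left side is false but the right side is true.

Only the forward implication holds.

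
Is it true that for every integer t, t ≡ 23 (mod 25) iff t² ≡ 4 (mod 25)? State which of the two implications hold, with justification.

(⇒) holds; (⇐) fails.

(←) This fails: take t = 2. Then 2² = 4 ≡ 4 (mod 25), yet 2 ≡ 2 (mod 25), not 23.

(→) Suppose t ≡ 23 (mod 25). Write t = 25j + 23. Then (25j + 23)² = 625j² + 1150j + 529 = 25(25j² + 46j + 21) + 4, so t² ≡ 4 (mod 25).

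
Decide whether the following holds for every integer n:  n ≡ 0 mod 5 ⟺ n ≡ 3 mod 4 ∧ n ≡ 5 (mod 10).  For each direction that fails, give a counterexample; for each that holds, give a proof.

Not equivalent: only (⇐) holds.

[⇒] This fails: n = 0 gives 0 ≡ 0 (mod 5) but 0 ≡ 0 (mod 4), so the conjunction on the right does not hold.

[⇐] Conversely, if n ≡ 3 (mod 4) and n ≡ 5 (mod 10), then by the Chinese remainder theorem n ≡ 15 (mod 20). Since 15 ≡ 0 (mod 5) and 5 ∣ 20, we get n ≡ 0 (mod 5).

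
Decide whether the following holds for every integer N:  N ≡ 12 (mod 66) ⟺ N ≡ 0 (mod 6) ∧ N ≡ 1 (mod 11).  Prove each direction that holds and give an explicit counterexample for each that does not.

Converse. If N ≡ 0 (mod 6) and N ≡ 1 (mod 11), then by the Chinese remainder theorem N ≡ 12 (mod 66). This is exactly N ≡ 12 (mod 66).

Forward direction. Suppose N ≡ 12 (mod 66); write N = 66j + 12. Since 6 ∣ 66, reducing mod 6 gives N ≡ 12 ≡ 0 (mod 6); since 11 ∣ 66, reducing mod 11 gives N ≡ 12 ≡ 1 (mod 11).

The biconditional holds.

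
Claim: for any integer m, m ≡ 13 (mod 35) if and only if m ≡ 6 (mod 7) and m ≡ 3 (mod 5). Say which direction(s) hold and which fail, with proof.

[⇒] Suppose m ≡ 13 (mod 35); write m = 35j + 13. Since 7 ∣ 35, reducing mod 7 gives m ≡ 13 ≡ 6 (mod 7); since 5 ∣ 35, reducing mod 5 gives m ≡ 13 ≡ 3 (mod 5).

[⇐] Conversely, if m ≡ 6 (mod 7) and m ≡ 3 (mod 5), then by the Chinese remainder theorem m ≡ 13 (mod 35). This is exactly m ≡ 13 (mod 35).

Equivalent; both directions hold.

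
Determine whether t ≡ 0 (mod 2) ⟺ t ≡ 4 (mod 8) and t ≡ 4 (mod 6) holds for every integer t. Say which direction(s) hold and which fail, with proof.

(⇒) fails; (⇐) holds.

[⇒] This fails: t = 0 gives 0 ≡ 0 (mod 2) but 0 ≡ 0 (mod 8), so the conjunction on the right does not hold.

[⇐] Conversely, if t ≡ 4 (mod 8) and t ≡ 4 (mod 6), then by the Chinese remainder theorem t ≡ 4 (mod 24). Since 4 ≡ 0 (mod 2) and 2 ∣ 24, we get t ≡ 0 (mod 2).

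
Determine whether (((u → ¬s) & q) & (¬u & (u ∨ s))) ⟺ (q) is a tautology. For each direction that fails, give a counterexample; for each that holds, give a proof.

(→) Assume the antecedent. If s is true, the antecedent forces (s = T, q = T, u = F), and q holds there. If s is false, the antecedent cannot hold. Either way q holds.

(←) This fails. Under s = F, q = T, u = F, the left side is false but the right side is true.

The forward direction holds; the converse fails.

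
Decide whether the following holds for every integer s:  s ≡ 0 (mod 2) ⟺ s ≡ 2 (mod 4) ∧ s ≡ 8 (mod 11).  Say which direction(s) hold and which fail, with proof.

(⇒) fails; (⇐) holds.

(⇐) If s ≡ 2 (mod 4) and s ≡ 8 (mod 11), then by the Chinese remainder theorem s ≡ 30 (mod 44). Since 30 ≡ 0 (mod 2) and 2 ∣ 44, we get s ≡ 0 (mod 2).

(⇒) This fails: s = 0 gives 0 ≡ 0 (mod 2) but 0 ≡ 0 (mod 4), so the conjunction on the right does not hold.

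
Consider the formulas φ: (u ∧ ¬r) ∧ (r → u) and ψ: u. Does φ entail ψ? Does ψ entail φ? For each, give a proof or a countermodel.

Forward direction. Assume the antecedent. If r is true, the antecedent cannot hold. If r is false, the antecedent forces (r = F, u = T), and u holds there. Either way u holds.

Converse. This fails. Under r = T, u = T, the left side is false but the right side is true.

Not equivalent: only (⇒) holds.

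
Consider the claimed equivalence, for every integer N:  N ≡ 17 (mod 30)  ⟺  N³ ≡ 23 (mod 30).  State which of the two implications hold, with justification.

Forward direction. Suppose N ≡ 17 (mod 30). Write N = 30j + 17. Then (30j + 17)³ = 27000j³ + 45900j² + 26010j + 4913 = 30(900j³ + 1530j² + 867j + 163) + 23, so N³ ≡ 23 (mod 30).

Converse. Suppose N³ ≡ 23 (mod 30). The only residue r in {0, …, 29} with r³ ≡ 23 (mod 30) is r = 17, so N ≡ 17 (mod 30).

Both implications hold.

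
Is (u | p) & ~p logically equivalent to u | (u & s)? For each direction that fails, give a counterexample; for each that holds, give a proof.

(←) This fails. Under s = F, u = T, p = T, the left side is false but the right side is true.

(→) Assume the antecedent. If s is true, the antecedent forces (s = T, u = T, p = F), and u | (u & s) holds there. If s is false, the antecedent forces (s = F, u = T, p = F), and u | (u & s) holds there. Either way u | (u & s) holds.

Not equivalent: only (⇒) holds.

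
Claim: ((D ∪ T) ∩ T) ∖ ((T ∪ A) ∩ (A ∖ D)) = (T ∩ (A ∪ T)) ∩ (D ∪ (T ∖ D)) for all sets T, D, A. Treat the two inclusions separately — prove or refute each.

(⟹) Let x ∈ ((D ∪ T) ∩ T) ∖ ((T ∪ A) ∩ (A ∖ D)). Then either x ∈ T and x ∉ D, A; or x ∈ T ∩ D and x ∉ A; or x ∈ T ∩ D ∩ A. In each case x ∈ (T ∩ (A ∪ T)) ∩ (D ∪ (T ∖ D)), so ((D ∪ T) ∩ T) ∖ ((T ∪ A) ∩ (A ∖ D)) ⊆ (T ∩ (A ∪ T)) ∩ (D ∪ (T ∖ D)).

(⟸) This inclusion fails. Take T = {1}, D = ∅, A = {1}; then 1 ∈ (T ∩ (A ∪ T)) ∩ (D ∪ (T ∖ D)) but 1 ∉ ((D ∪ T) ∩ T) ∖ ((T ∪ A) ∩ (A ∖ D)).

The sets are not equal: only the forward inclusion holds.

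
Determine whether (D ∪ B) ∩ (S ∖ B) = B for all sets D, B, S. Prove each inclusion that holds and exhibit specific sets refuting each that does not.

Neither inclusion holds.

(⊆) This inclusion fails. Take D = {1}, B = ∅, S = {1}; then 1 ∈ (D ∪ B) ∩ (S ∖ B) but 1 ∉ B.

(⊇) This inclusion fails. Take D = ∅, B = {1}, S = ∅; then 1 ∈ B but 1 ∉ (D ∪ B) ∩ (S ∖ B).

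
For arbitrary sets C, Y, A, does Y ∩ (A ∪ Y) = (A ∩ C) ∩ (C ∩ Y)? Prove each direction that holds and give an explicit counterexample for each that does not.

The sets are not equal: only the reverse inclusion holds.

(⊆) This inclusion fails. Take C = ∅, Y = {1}, A = ∅; then 1 ∈ Y ∩ (A ∪ Y) but 1 ∉ (A ∩ C) ∩ (C ∩ Y).

(⊇) Let x ∈ (A ∩ C) ∩ (C ∩ Y). Then x ∈ C ∩ Y ∩ A, from which x ∈ Y ∩ (A ∪ Y).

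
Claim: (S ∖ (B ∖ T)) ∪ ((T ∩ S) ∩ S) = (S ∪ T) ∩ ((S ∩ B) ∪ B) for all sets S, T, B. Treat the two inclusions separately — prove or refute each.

Forward inclusion. This inclusion fails. Take S = {1}, T = ∅, B = ∅; then 1 ∈ (S ∖ (B ∖ T)) ∪ ((T ∩ S) ∩ S) but 1 ∉ (S ∪ T) ∩ ((S ∩ B) ∪ B).

Reverse inclusion. This inclusion fails. Take S = {1}, T = ∅, B = {1}; then 1 ∈ (S ∪ T) ∩ ((S ∩ B) ∪ B) but 1 ∉ (S ∖ (B ∖ T)) ∪ ((T ∩ S) ∩ S).

(⊆) fails and (⊇) fails.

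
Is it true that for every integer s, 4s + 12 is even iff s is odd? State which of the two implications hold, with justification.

(⇒) fails; (⇐) holds.

Forward direction. This fails: take s = 6. Then 4s + 12 = 36, which is even, yet s = 6 is even, not odd.

Converse. Suppose s is odd. Since 4 is even, 4s is even for every s, so 4s + 12 has the same parity as 12, which is even. Hence 4s + 12 is even.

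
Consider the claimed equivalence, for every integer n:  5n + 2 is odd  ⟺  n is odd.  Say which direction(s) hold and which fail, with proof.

(→) Suppose 5n + 2 is odd. Since 5 is odd, 5n and n have the same parity, so 5n + 2 ≡ n + 2 (mod 2). As 2 is even, 5n + 2 is odd exactly when n is odd. Thus n is odd.

(←) Conversely, suppose n is odd; write n = 2j + 1. Then 5n + 2 = 5·(2j + 1) + 2 = 2·5j + 7, which is odd.

The biconditional holds.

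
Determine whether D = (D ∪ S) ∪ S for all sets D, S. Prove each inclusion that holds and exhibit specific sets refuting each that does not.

(⟹) Let x ∈ D. Then either x ∈ D and x ∉ S; or x ∈ D ∩ S. In each case x ∈ (D ∪ S) ∪ S, so D ⊆ (D ∪ S) ∪ S.

(⟸) This inclusion fails. Take D = ∅, S = {1}; then 1 ∈ (D ∪ S) ∪ S but 1 ∉ D.

Only the forward inclusion holds.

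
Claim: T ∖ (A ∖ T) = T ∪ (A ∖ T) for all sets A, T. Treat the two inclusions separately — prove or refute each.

Only the forward inclusion holds.

Forward inclusion. Let x ∈ T ∖ (A ∖ T). Then either x ∈ T and x ∉ A; or x ∈ A ∩ T. In each case x ∈ T ∪ (A ∖ T), so T ∖ (A ∖ T) ⊆ T ∪ (A ∖ T).

Reverse inclusion. This inclusion fails. Take A = {1}, T = ∅; then 1 ∈ T ∪ (A ∖ T) but 1 ∉ T ∖ (A ∖ T).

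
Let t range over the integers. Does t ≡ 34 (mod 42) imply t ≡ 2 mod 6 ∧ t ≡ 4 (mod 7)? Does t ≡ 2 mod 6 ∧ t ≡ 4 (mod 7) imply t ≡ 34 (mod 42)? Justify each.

Neither direction holds.

Forward direction. This fails: t = 34 gives 34 ≡ 34 (mod 42) but 34 ≡ 4 (mod 6), so the conjunction on the right does not hold.

Converse. This fails: t = 32 satisfies both congruences on the right (32 ≡ 2 mod 6 and 32 ≡ 4 mod 7) yet 32 ≡ 32 (mod 42), not 34.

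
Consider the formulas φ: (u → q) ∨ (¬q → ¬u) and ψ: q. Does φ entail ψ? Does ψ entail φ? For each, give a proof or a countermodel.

Forward direction. This fails. Under q = F, u = F, the left side is true but the right side is false.

Converse. Assume the antecedent. If q is true, (u → q) ∨ (¬q → ¬u) reduces to true regardless of the other variables. If q is false, the antecedent cannot hold. Either way (u → q) ∨ (¬q → ¬u) holds.

The forward direction fails; the converse holds.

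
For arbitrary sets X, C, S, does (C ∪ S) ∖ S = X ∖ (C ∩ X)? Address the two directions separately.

(⊆) This inclusion fails. Take X = ∅, C = {1}, S = ∅; then 1 ∈ (C ∪ S) ∖ S but 1 ∉ X ∖ (C ∩ X).

(⊇) This inclusion fails. Take X = {1}, C = ∅, S = ∅; then 1 ∈ X ∖ (C ∩ X) but 1 ∉ (C ∪ S) ∖ S.

Both inclusions fail.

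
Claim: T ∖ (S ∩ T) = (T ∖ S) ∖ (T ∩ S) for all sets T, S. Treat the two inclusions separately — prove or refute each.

Forward inclusion. Let x ∈ T ∖ (S ∩ T). Then x ∈ T and x ∉ S, from which x ∈ (T ∖ S) ∖ (T ∩ S).

Reverse inclusion. Let x ∈ (T ∖ S) ∖ (T ∩ S). Then x ∈ T and x ∉ S, from which x ∈ T ∖ (S ∩ T).

Both inclusions hold.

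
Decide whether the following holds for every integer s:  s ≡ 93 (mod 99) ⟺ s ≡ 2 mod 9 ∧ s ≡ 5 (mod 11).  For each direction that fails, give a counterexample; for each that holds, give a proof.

Neither direction holds.

(→) This fails: s = 93 gives 93 ≡ 93 (mod 99) but 93 ≡ 3 (mod 9), so the conjunction on the right does not hold.

(←) This fails: s = 38 satisfies both congruences on the right (38 ≡ 2 mod 9 and 38 ≡ 5 mod 11) yet 38 ≡ 38 (mod 99), not 93.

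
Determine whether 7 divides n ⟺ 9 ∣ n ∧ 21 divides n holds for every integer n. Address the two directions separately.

(⇒) This fails: take n = 7. Certainly 7 ∣ 7, but 9 ∤ 7.

(⇐) Suppose 9 ∣ n and 21 ∣ n. Any common multiple of 9 and 21 is a multiple of their lcm; here lcm(9, 21) = 9·21/gcd(9, 21) = 189/3 = 63, so 63 ∣ n. Since 7 ∣ 63, it follows that 7 ∣ n.

Only the reverse direction holds.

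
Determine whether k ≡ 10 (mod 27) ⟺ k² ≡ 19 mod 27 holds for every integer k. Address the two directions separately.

Not equivalent: only (⇒) holds.

Forward direction. Suppose k ≡ 10 (mod 27). Write k = 27j + 10. Then (27j + 10)² = 729j² + 540j + 100 = 27(27j² + 20j + 3) + 19, so k² ≡ 19 (mod 27).

Converse. This fails: take k = 17. Then 17² = 289 ≡ 19 (mod 27), yet 17 ≡ 17 (mod 27), not 10.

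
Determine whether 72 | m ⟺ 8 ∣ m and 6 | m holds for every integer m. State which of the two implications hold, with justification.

(⇒) holds; (⇐) fails.

Forward direction. If 72 ∣ m, write m = 72q. Since 72 = 9·8, m = 8·(9q), so 8 ∣ m; and since 72 = 12·6, m = 6·(12q), so 6 ∣ m.

Converse. This fails: take m = 24. Both 8 ∣ 24 and 6 ∣ 24, yet 24 is not a multiple of 72 (since 24 = 0·72 + 24), so 72 ∤ 24.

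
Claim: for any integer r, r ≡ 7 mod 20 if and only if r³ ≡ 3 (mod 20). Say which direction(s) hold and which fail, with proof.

[⇒] Suppose r ≡ 7 mod 20. Write r = 20j + 7. Then (20j + 7)³ = 8000j³ + 8400j² + 2940j + 343 = 20(400j³ + 420j² + 147j + 17) + 3, so r³ ≡ 3 (mod 20).

[⇐] Conversely, suppose r³ ≡ 3 (mod 20). The only residue r in {0, …, 19} with r³ ≡ 3 (mod 20) is r = 7, so r ≡ 7 (mod 20).

The biconditional holds.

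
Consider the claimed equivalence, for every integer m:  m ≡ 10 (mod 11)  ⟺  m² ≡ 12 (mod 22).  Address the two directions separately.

(⟹) This fails: take m = 21. Then 21 ≡ 10 (mod 11), but 21² = 441 ≡ 1 (mod 22), not 12.

(⟸) This fails: take m = 12. Then 12² = 144 ≡ 12 (mod 22), yet 12 ≡ 1 (mod 11), not 10.

Both directions fail.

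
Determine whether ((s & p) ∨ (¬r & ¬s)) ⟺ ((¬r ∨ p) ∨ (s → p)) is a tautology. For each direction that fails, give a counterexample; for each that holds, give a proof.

(⟹) Assume the antecedent. If s is true, the antecedent forces (s = T, p = T, r = F) or (s = T, p = T, r = T), and (¬r ∨ p) ∨ (s → p) holds there. If s is false, (¬r ∨ p) ∨ (s → p) reduces to true regardless of the other variables. Either way (¬r ∨ p) ∨ (s → p) holds.

(⟸) This fails. Under s = T, p = F, r = F, the left side is false but the right side is true.

(⇒) holds; (⇐) fails.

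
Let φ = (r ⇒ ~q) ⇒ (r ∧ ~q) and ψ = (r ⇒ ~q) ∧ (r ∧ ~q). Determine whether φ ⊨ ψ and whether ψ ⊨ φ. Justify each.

Not equivalent: only (⇐) holds.

(⟹) This fails. Under q = T, r = T, the left side is true but the right side is false.

(⟸) Assume the antecedent. If q is true, the antecedent cannot hold. If q is false, the antecedent forces (q = F, r = T), and (r ⇒ ~q) ⇒ (r ∧ ~q) holds there. Either way (r ⇒ ~q) ⇒ (r ∧ ~q) holds.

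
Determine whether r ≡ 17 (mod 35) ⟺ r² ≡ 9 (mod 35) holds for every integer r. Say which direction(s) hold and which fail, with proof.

(⇒) holds; (⇐) fails.

(→) Suppose r ≡ 17 (mod 35). Write r = 35j + 17. Then (35j + 17)² = 1225j² + 1190j + 289 = 35(35j² + 34j + 8) + 9, so r² ≡ 9 (mod 35).

(←) This fails: take r = 3. Then 3² = 9 ≡ 9 (mod 35), yet 3 ≡ 3 (mod 35), not 17.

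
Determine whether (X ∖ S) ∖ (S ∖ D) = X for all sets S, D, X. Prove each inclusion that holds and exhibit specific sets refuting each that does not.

Forward inclusion. Let x ∈ (X ∖ S) ∖ (S ∖ D). Then either x ∈ X and x ∉ S, D; or x ∈ D ∩ X and x ∉ S. In each case x ∈ X, so (X ∖ S) ∖ (S ∖ D) ⊆ X.

Reverse inclusion. This inclusion fails. Take S = {1}, D = ∅, X = {1}; then 1 ∈ X but 1 ∉ (X ∖ S) ∖ (S ∖ D).

The sets are not equal: only the forward inclusion holds.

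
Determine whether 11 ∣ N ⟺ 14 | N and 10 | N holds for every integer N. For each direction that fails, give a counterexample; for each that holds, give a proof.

Neither implication holds.

(⇒) This fails: take N = 11. Certainly 11 ∣ 11, but 14 ∤ 11.

(⇐) This fails: take N = 70. Both 14 ∣ 70 and 10 ∣ 70, yet 70 is not a multiple of 11 (since 70 = 6·11 + 4), so 11 ∤ 70.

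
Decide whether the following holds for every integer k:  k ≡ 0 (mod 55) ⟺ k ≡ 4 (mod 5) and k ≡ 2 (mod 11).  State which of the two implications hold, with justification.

(→) This fails: k = 0 gives 0 ≡ 0 (mod 55) but 0 ≡ 0 (mod 5), so the conjunction on the right does not hold.

(←) This fails: k = 24 satisfies both congruences on the right (24 ≡ 4 mod 5 and 24 ≡ 2 mod 11) yet 24 ≡ 24 (mod 55), not 0.

Neither implication holds.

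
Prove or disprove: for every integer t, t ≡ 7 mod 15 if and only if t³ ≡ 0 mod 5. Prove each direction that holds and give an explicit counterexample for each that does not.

(→) This fails: take t = 7. Then 7 ≡ 7 (mod 15), but 7³ = 343 ≡ 3 (mod 5), not 0.

(←) This fails: take t = 0. Then 0³ = 0 ≡ 0 (mod 5), yet 0 ≡ 0 (mod 15), not 7.

Both directions fail.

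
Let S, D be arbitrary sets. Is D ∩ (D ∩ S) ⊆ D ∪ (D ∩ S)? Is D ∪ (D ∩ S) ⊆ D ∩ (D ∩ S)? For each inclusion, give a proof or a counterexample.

Only the forward inclusion holds.

(⟸) This inclusion fails. Take S = ∅, D = {1}; then 1 ∈ D ∪ (D ∩ S) but 1 ∉ D ∩ (D ∩ S).

(⟹) Let x ∈ D ∩ (D ∩ S). Then x ∈ S ∩ D, from which x ∈ D ∪ (D ∩ S).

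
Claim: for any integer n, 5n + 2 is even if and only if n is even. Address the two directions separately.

(⇒) Suppose 5n + 2 is even. Since 5 is odd, 5n and n have the same parity, so 5n + 2 ≡ n + 2 (mod 2). As 2 is even, 5n + 2 is even exactly when n is even. Thus n is even.

(⇐) Conversely, suppose n is even; write n = 2j. Then 5n + 2 = 5·(2j) + 2 = 2·5j + 2, which is even.

Equivalent; both directions hold.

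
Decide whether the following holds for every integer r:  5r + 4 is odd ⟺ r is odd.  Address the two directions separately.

(→) Suppose 5r + 4 is odd. Since 5 is odd, 5r and r have the same parity, so 5r + 4 ≡ r + 4 (mod 2). As 4 is even, 5r + 4 is odd exactly when r is odd. Thus r is odd.

(←) Conversely, suppose r is odd; write r = 2j + 1. Then 5r + 4 = 5·(2j + 1) + 4 = 2·5j + 9, which is odd.

Equivalent; both directions hold.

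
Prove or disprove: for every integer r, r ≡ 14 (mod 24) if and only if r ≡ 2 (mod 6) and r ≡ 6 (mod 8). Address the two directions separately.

[⇒] Suppose r ≡ 14 (mod 24); write r = 24j + 14. Since 6 ∣ 24, reducing mod 6 gives r ≡ 14 ≡ 2 (mod 6); since 8 ∣ 24, reducing mod 8 gives r ≡ 14 ≡ 6 (mod 8).

[⇐] Conversely, if r ≡ 2 (mod 6) and r ≡ 6 (mod 8), then by the Chinese remainder theorem r ≡ 14 (mod 24). This is exactly r ≡ 14 (mod 24).

Both directions hold; the statement is true.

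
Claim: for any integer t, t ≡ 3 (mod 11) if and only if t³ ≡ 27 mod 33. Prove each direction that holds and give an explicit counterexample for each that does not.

Only the converse holds.

Forward direction. This fails: take t = 14. Then 14 ≡ 3 (mod 11), but 14³ = 2744 ≡ 5 (mod 33), not 27.

Converse. The residues r modulo 33 with r³ ≡ 27 (mod 33) are exactly {3}, and each is ≡ 3 (mod 11).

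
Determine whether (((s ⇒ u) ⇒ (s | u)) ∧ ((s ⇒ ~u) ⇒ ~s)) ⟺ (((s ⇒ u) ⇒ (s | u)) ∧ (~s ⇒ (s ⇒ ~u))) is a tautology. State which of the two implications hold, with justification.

Only the forward implication holds.

[⇐] This fails. Under u = F, s = T, the left side is false but the right side is true.

[⇒] Assume the antecedent. If u is true, the consequent reduces to true regardless of the other variables. If u is false, the antecedent cannot hold. Either way the consequent holds.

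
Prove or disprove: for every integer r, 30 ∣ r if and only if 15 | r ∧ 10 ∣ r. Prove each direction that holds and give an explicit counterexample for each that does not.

Both directions hold.

(→) If 30 ∣ r, write r = 30q. Since 30 = 2·15, r = 15·(2q), so 15 ∣ r; and since 30 = 3·10, r = 10·(3q), so 10 ∣ r.

(←) Suppose 15 ∣ r and 10 ∣ r. Any common multiple of 15 and 10 is a multiple of their lcm; here lcm(15, 10) = 15·10/gcd(15, 10) = 150/5 = 30, so 30 ∣ r.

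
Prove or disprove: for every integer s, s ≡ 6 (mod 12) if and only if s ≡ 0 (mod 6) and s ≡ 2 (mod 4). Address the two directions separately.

The biconditional holds.

(⇒) Suppose s ≡ 6 (mod 12); write s = 12j + 6. Since 6 ∣ 12, reducing mod 6 gives s ≡ 6 ≡ 0 (mod 6); since 4 ∣ 12, reducing mod 4 gives s ≡ 6 ≡ 2 (mod 4).

(⇐) Conversely, if s ≡ 0 (mod 6) and s ≡ 2 (mod 4), then by the Chinese remainder theorem s ≡ 6 (mod 12). This is exactly s ≡ 6 (mod 12).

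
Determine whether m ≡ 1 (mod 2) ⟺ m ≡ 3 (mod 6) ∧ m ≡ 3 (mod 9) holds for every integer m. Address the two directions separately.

(⟹) This fails: m = 1 gives 1 ≡ 1 (mod 2) but 1 ≡ 1 (mod 6), so the conjunction on the right does not hold.

(⟸) Conversely, if m ≡ 3 (mod 6) and m ≡ 3 (mod 9), then by the Chinese remainder theorem m ≡ 3 (mod 18). Since 3 ≡ 1 (mod 2) and 2 ∣ 18, we get m ≡ 1 (mod 2).

Only the converse holds.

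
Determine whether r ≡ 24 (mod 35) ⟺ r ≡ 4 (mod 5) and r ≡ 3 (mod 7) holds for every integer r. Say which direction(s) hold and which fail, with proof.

Both directions hold.

(⟹) Suppose r ≡ 24 (mod 35); write r = 35j + 24. Since 5 ∣ 35, reducing mod 5 gives r ≡ 24 ≡ 4 (mod 5); since 7 ∣ 35, reducing mod 7 gives r ≡ 24 ≡ 3 (mod 7).

(⟸) Conversely, if r ≡ 4 (mod 5) and r ≡ 3 (mod 7), then by the Chinese remainder theorem r ≡ 24 (mod 35). This is exactly r ≡ 24 (mod 35).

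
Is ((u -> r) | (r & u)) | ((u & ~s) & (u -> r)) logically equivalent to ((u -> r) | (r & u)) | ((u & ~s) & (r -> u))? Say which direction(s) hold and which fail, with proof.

[⇐] This fails. Under s = F, r = F, u = T, the left side is false but the right side is true.

[⇒] Assume the antecedent. If r is true, the consequent reduces to true regardless of the other variables. If r is false, the antecedent forces (s = F, r = F, u = F) or (s = T, r = F, u = F), and the consequent holds there. Either way the consequent holds.

Not equivalent: only (⇒) holds.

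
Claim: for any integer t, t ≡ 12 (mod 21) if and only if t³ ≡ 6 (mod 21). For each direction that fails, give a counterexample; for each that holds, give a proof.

Only the forward direction holds.

(⟹) Suppose t ≡ 12 (mod 21). Write t = 21j + 12. Then (21j + 12)³ = 9261j³ + 15876j² + 9072j + 1728 = 21(441j³ + 756j² + 432j + 82) + 6, so t³ ≡ 6 (mod 21).

(⟸) This fails: take t = 3. Then 3³ = 27 ≡ 6 (mod 21), yet 3 ≡ 3 (mod 21), not 12.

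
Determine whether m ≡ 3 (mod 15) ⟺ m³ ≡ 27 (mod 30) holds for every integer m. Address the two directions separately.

Only the reverse direction holds.

Forward direction. This fails: take m = 18. Then 18 ≡ 3 (mod 15), but 18³ = 5832 ≡ 12 (mod 30), not 27.

Converse. The residues r modulo 30 with r³ ≡ 27 (mod 30) are exactly {3}, and each is ≡ 3 (mod 15).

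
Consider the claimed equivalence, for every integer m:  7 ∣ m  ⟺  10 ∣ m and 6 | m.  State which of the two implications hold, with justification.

Neither direction holds.

(⟹) This fails: take m = 7. Certainly 7 ∣ 7, but 10 ∤ 7.

(⟸) This fails: take m = 30. Both 10 ∣ 30 and 6 ∣ 30, yet 30 is not a multiple of 7 (since 30 = 4·7 + 2), so 7 ∤ 30.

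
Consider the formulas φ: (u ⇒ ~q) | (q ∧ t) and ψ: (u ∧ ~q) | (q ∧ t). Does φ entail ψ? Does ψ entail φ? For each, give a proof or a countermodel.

[⇒] This fails. Under t = F, q = F, u = F, the left side is true but the right side is false.

[⇐] Assume the antecedent. If t is true, (u ⇒ ~q) | (q ∧ t) reduces to true regardless of the other variables. If t is false, the antecedent forces (t = F, q = F, u = T), and (u ⇒ ~q) | (q ∧ t) holds there. Either way (u ⇒ ~q) | (q ∧ t) holds.

Not equivalent: only (⇐) holds.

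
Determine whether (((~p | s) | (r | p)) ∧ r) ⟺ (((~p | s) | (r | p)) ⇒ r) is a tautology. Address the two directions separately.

(⟸) Assume the antecedent. If s is true, the antecedent forces (s = T, p = F, r = T) or (s = T, p = T, r = T), and ((~p | s) | (r | p)) ∧ r holds there. If s is false, the antecedent forces (s = F, p = F, r = T) or (s = F, p = T, r = T), and ((~p | s) | (r | p)) ∧ r holds there. Either way ((~p | s) | (r | p)) ∧ r holds.

(⟹) Assume the antecedent. If s is true, the antecedent forces (s = T, p = F, r = T) or (s = T, p = T, r = T), and ((~p | s) | (r | p)) ⇒ r holds there. If s is false, the antecedent forces (s = F, p = F, r = T) or (s = F, p = T, r = T), and ((~p | s) | (r | p)) ⇒ r holds there. Either way ((~p | s) | (r | p)) ⇒ r holds.

Equivalent; both directions hold.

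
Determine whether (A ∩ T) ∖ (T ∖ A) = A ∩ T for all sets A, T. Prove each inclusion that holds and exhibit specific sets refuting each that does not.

(⟸) Let x ∈ A ∩ T. Then x ∈ A ∩ T, from which x ∈ (A ∩ T) ∖ (T ∖ A).

(⟹) Let x ∈ (A ∩ T) ∖ (T ∖ A). Then x ∈ A ∩ T, from which x ∈ A ∩ T.

The two sets are equal.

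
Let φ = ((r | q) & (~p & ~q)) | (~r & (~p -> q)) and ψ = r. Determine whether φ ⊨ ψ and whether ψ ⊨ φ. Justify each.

(⇒) This fails. Under p = T, r = F, q = F, the left side is true but the right side is false.

(⇐) This fails. Under p = T, r = T, q = F, the left side is false but the right side is true.

Neither implication holds.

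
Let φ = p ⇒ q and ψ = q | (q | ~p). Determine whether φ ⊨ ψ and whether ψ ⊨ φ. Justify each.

(→) Assume the antecedent. If q is true, q | (q | ~p) reduces to true regardless of the other variables. If q is false, the antecedent forces (q = F, p = F), and q | (q | ~p) holds there. Either way q | (q | ~p) holds.

(←) Assume the antecedent. If q is true, p ⇒ q reduces to true regardless of the other variables. If q is false, the antecedent forces (q = F, p = F), and p ⇒ q holds there. Either way p ⇒ q holds.

Both directions hold.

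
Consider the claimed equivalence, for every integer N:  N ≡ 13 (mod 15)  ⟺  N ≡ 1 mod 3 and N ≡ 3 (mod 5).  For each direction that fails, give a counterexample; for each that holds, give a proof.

[⇒] Suppose N ≡ 13 (mod 15); write N = 15j + 13. Since 3 ∣ 15, reducing mod 3 gives N ≡ 13 ≡ 1 (mod 3); since 5 ∣ 15, reducing mod 5 gives N ≡ 13 ≡ 3 (mod 5).

[⇐] Conversely, if N ≡ 1 (mod 3) and N ≡ 3 (mod 5), then by the Chinese remainder theorem N ≡ 13 (mod 15). This is exactly N ≡ 13 (mod 15).

Both directions hold.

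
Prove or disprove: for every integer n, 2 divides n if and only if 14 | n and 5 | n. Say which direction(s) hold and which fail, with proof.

Only the converse holds.

(⇒) This fails: take n = 2. Certainly 2 ∣ 2, but 14 ∤ 2.

(⇐) Suppose 14 ∣ n and 5 ∣ n. Any common multiple of 14 and 5 is a multiple of their lcm; here gcd(14, 5) = 1, so lcm(14, 5) = 14·5 = 70, so 70 ∣ n. Since 2 ∣ 70, it follows that 2 ∣ n.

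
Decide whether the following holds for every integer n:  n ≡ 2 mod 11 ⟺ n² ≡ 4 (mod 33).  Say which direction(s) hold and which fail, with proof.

Neither implication holds.

Forward direction. This fails: take n = 24. Then 24 ≡ 2 (mod 11), but 24² = 576 ≡ 15 (mod 33), not 4.

Converse. This fails: take n = 20. Then 20² = 400 ≡ 4 (mod 33), yet 20 ≡ 9 (mod 11), not 2.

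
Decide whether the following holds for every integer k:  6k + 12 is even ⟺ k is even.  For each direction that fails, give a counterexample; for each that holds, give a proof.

(⟹) This fails: take k = 5. Then 6k + 12 = 42, which is even, yet k = 5 is odd, not even.

(⟸) Suppose k is even. Since 6 is even, 6k is even for every k, so 6k + 12 has the same parity as 12, which is even. Hence 6k + 12 is even.

The forward direction fails; the converse holds.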